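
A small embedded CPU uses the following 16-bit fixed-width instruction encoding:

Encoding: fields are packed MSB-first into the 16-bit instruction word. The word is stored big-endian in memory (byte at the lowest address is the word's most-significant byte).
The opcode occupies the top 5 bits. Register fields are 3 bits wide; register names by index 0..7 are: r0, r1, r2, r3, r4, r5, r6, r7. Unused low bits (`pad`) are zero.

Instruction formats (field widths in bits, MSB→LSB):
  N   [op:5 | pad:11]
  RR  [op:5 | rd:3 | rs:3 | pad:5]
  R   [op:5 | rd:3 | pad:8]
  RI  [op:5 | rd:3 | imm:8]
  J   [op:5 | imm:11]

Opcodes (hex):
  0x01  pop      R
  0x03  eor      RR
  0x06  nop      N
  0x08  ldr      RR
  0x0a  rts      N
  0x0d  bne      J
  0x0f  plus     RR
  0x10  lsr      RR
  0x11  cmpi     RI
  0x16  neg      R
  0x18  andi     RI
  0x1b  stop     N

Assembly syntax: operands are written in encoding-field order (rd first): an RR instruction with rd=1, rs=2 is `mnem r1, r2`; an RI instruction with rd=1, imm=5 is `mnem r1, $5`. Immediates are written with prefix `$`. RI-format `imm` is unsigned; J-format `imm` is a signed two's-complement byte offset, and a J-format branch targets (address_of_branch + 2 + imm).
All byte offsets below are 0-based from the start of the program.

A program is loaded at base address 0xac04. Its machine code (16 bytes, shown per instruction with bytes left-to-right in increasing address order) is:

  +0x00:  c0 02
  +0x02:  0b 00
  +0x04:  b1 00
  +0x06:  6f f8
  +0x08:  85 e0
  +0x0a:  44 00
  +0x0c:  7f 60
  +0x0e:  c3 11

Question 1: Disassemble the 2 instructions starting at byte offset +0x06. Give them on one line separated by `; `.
+0x06: 6f f8 ⇒ word 0x6ff8 (big)
  top 5b → 0xd → bne [J]
  [10:0] imm=2040 (s11→-8) = $-8
+0x08: 85 e0 ⇒ word 0x85e0 (big)
  top 5b → 0x10 → lsr [RR]
  [10:8] rd=5 = r5
  [7:5] rs=7 = r7

bne $-8; lsr r5, r7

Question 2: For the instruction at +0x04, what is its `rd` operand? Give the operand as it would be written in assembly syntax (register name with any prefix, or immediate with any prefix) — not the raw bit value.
r1

+0x04: b1 00 ⇒ word 0xb100 (big)
  op=0xb100>>11=0x16 ⇒ neg (R)
  rd@[10:8]=0x1 ⇒ r1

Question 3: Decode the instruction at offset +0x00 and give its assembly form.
off 0x00: read c0 02 as big → 0xc002
  op=0xc002>>11=0x18 ⇒ andi (RI)
  rd@[10:8]=0x0 ⇒ r0
  imm@[7:0]=0x2 ⇒ $2

andi r0, $2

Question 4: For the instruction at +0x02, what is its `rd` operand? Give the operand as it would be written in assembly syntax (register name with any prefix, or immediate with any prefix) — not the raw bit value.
[02] 0b 00 → 0x0b00
  opcode bits[15:11]=0x1: pop/R
  rd@[10:8]=0x3 ⇒ r3

r3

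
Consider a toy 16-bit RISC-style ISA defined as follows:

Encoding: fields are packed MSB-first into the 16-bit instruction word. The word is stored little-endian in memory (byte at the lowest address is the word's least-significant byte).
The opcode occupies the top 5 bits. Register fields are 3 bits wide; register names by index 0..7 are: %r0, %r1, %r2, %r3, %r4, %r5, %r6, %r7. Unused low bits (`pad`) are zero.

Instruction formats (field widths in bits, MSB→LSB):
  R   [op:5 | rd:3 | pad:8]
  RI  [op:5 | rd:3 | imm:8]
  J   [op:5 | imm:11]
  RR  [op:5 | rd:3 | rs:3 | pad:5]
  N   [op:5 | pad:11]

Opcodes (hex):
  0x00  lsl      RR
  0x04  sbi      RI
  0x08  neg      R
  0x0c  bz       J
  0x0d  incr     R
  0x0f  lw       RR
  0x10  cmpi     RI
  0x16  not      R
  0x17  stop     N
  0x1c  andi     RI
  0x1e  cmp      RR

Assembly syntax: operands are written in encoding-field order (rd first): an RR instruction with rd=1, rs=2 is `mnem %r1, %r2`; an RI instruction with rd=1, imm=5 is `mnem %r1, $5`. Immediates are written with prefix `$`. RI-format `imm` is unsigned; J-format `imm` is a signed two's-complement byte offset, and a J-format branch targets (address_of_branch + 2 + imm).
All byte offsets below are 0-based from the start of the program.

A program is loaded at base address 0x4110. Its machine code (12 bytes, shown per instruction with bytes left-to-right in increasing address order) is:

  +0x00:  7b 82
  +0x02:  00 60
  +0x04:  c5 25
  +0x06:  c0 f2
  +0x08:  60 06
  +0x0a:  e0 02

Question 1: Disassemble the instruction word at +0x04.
sbi %r5, $197

[04] c5 25 → 0x25c5
  op=0x25c5>>11=0x4 ⇒ sbi (RI)
  rd: (w>>8)&0x7=0x5 → %r5
  imm: (w>>0)&0xff=0xc5 → $197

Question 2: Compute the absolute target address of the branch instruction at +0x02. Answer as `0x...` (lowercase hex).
off 0x02: read 00 60 as little → 0x6000
  opcode bits[15:11]=0xc: bz/J
  [10:0] imm=0 = $0
  target = base 0x4110 + off 0x02 + 2 + imm 0 = 0x4114

0x4114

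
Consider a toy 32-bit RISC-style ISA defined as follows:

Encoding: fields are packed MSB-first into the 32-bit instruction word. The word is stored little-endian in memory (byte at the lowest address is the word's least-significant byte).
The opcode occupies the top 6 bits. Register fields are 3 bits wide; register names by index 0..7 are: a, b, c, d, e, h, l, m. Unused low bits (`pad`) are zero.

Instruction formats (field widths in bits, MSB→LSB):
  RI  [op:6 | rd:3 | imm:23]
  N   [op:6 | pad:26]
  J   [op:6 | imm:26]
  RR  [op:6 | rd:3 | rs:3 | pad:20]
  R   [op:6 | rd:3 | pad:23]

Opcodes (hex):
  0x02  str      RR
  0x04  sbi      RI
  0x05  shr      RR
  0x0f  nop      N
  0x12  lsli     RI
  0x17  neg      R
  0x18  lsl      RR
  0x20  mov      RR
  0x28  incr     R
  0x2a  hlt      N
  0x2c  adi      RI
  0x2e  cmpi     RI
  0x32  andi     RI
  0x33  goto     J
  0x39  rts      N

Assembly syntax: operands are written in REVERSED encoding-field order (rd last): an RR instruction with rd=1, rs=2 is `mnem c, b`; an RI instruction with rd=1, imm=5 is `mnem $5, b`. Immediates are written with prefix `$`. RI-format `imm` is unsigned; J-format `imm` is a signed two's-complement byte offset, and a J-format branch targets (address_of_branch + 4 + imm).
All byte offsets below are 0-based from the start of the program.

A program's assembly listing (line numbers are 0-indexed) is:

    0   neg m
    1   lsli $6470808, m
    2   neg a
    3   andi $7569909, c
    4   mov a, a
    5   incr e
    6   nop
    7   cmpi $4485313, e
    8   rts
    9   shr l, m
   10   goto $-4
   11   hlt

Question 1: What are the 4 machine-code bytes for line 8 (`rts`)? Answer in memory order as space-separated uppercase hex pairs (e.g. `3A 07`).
8. rts fields op=0x39:6|pad=0:26 → word e4000000h → 00 00 00 e4

00 00 00 E4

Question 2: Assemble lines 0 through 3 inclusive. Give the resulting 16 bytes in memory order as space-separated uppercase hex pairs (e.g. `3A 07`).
0. neg fields op=0x17:6|rd=7:3|pad=0:23 → word 5f800000h → 00 00 80 5f
1. lsli fields op=0x12:6|rd=7:3|imm=6470808:23 → word 4be2bc98h → 98 bc e2 4b
2. neg fields op=0x17:6|rd=0:3|pad=0:23 → word 5c000000h → 00 00 00 5c
3. andi fields op=0x32:6|rd=2:3|imm=7569909:23 → word c97381f5h → f5 81 73 c9

00 00 80 5F 98 BC E2 4B 00 00 00 5C F5 81 73 C9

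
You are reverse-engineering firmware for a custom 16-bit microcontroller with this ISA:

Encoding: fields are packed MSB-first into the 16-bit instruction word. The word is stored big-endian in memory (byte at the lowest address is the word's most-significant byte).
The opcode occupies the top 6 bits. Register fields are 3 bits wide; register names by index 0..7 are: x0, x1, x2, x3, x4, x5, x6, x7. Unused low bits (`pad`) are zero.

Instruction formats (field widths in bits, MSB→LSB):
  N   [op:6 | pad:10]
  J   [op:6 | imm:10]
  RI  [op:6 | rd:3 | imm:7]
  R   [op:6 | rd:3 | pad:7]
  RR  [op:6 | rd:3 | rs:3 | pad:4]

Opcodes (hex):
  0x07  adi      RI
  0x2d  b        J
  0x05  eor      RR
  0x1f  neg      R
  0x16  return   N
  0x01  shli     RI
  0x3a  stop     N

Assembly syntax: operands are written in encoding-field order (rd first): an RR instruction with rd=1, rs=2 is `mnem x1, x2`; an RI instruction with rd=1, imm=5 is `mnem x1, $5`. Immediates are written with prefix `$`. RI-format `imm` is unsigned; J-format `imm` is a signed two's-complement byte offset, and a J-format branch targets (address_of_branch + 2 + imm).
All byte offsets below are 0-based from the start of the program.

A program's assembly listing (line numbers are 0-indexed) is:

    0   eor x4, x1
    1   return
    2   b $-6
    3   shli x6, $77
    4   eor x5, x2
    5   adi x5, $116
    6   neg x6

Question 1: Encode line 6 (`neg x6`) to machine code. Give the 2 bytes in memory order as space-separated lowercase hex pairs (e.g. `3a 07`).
L6: neg op=0x1f:6|rd=6:3|pad=0:7 ⇒ 0x7f00 ⇒ big 7f 00

7f 00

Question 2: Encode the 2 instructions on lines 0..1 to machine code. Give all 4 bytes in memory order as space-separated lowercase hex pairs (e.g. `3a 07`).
16 10 58 00

0. eor fields op=0x5:6|rd=4:3|rs=1:3|pad=0:4 → word 1610h → 16 10
1. return fields op=0x16:6|pad=0:10 → word 5800h → 58 00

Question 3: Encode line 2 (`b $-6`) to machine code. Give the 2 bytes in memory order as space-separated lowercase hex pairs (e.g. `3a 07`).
b7 fa

line 2 (b): pack op=0x2d:6|imm=-6:10 = 0xb7fa; big→ b7 fa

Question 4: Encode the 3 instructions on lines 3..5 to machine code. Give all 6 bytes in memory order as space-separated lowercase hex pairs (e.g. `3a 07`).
07 4d 16 a0 1e f4

3. shli fields op=0x1:6|rd=6:3|imm=77:7 → word 074dh → 07 4d
4. eor fields op=0x5:6|rd=5:3|rs=2:3|pad=0:4 → word 16a0h → 16 a0
5. adi fields op=0x7:6|rd=5:3|imm=116:7 → word 1ef4h → 1e f4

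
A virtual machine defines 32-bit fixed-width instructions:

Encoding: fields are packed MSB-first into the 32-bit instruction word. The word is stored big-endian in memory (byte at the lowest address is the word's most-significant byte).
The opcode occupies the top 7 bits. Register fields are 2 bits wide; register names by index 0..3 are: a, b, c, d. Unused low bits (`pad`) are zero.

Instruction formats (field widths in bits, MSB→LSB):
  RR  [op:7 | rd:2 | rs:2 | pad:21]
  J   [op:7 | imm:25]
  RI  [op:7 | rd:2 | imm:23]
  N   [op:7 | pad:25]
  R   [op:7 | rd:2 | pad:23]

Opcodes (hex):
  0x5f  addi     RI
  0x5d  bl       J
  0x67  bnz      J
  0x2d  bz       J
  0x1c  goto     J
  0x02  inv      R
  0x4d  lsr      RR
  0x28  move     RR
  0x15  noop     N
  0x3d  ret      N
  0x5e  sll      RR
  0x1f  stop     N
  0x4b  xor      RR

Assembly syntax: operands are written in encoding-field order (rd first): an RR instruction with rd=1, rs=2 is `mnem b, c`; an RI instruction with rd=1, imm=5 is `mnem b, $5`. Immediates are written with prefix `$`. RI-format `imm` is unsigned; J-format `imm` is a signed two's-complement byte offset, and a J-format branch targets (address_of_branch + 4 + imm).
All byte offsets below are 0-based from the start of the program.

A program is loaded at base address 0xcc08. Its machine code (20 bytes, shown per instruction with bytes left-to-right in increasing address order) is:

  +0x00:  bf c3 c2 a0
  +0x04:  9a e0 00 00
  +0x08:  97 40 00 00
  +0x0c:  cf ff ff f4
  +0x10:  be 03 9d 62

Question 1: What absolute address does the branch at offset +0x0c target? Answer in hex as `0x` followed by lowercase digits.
@+0c  big-endian(cf ff ff f4) = 0xcffffff4
  top 7b → 0x67 → bnz [J]
  [24:0] imm=33554420 (s25→-12) = $-12
  target = base 0xcc08 + off 0x0c + 4 + imm -12 = 0xcc0c

0xcc0c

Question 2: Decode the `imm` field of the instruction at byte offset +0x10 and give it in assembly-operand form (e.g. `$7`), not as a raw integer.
$236898

off 0x10: read be 03 9d 62 as big → 0xbe039d62
  op=0xbe039d62>>25=0x5f ⇒ addi (RI)
  rd@[24:23]=0x0 ⇒ a
  imm@[22:0]=0x39d62 ⇒ $236898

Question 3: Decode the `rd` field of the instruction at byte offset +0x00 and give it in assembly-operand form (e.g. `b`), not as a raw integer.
[00] bf c3 c2 a0 → 0xbfc3c2a0
  opcode bits[31:25]=0x5f: addi/RI
  [24:23] rd=3 = d
  [22:0] imm=4440736 = $4440736

d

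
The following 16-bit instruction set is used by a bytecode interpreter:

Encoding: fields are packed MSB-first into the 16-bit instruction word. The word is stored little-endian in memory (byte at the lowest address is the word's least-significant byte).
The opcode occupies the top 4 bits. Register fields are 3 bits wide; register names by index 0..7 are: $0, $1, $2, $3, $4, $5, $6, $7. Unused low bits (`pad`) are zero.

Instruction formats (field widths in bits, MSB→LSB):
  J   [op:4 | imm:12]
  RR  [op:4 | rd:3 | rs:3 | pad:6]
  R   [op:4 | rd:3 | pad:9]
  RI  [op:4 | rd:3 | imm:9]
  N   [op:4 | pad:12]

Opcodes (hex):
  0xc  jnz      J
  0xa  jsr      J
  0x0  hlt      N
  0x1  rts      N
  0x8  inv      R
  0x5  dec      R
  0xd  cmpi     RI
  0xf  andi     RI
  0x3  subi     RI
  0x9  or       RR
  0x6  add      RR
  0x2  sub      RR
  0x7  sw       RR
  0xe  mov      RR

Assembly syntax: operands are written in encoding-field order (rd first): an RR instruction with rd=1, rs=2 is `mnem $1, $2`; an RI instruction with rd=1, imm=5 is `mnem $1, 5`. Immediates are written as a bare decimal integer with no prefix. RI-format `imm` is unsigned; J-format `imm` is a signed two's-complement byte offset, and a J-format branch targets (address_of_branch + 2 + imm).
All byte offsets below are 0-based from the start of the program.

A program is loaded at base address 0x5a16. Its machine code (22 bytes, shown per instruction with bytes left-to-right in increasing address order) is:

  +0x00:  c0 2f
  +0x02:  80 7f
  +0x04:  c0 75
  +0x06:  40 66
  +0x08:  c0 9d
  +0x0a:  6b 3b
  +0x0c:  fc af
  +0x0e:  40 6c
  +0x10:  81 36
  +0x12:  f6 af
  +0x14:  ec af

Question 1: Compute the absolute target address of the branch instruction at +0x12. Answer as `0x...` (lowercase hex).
+0x12: f6 af ⇒ word 0xaff6 (little)
  top 4b → 0xa → jsr [J]
  imm@[11:0]=0xff6 (s12→-10) ⇒ -10
  target = base 0x5a16 + off 0x12 + 2 + imm -10 = 0x5a20

0x5a20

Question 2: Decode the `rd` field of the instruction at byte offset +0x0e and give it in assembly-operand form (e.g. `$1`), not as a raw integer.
$6

[0e] 40 6c → 0x6c40
  top 4b → 0x6 → add [RR]
  [11:9] rd=6 = $6
  [8:6] rs=1 = $1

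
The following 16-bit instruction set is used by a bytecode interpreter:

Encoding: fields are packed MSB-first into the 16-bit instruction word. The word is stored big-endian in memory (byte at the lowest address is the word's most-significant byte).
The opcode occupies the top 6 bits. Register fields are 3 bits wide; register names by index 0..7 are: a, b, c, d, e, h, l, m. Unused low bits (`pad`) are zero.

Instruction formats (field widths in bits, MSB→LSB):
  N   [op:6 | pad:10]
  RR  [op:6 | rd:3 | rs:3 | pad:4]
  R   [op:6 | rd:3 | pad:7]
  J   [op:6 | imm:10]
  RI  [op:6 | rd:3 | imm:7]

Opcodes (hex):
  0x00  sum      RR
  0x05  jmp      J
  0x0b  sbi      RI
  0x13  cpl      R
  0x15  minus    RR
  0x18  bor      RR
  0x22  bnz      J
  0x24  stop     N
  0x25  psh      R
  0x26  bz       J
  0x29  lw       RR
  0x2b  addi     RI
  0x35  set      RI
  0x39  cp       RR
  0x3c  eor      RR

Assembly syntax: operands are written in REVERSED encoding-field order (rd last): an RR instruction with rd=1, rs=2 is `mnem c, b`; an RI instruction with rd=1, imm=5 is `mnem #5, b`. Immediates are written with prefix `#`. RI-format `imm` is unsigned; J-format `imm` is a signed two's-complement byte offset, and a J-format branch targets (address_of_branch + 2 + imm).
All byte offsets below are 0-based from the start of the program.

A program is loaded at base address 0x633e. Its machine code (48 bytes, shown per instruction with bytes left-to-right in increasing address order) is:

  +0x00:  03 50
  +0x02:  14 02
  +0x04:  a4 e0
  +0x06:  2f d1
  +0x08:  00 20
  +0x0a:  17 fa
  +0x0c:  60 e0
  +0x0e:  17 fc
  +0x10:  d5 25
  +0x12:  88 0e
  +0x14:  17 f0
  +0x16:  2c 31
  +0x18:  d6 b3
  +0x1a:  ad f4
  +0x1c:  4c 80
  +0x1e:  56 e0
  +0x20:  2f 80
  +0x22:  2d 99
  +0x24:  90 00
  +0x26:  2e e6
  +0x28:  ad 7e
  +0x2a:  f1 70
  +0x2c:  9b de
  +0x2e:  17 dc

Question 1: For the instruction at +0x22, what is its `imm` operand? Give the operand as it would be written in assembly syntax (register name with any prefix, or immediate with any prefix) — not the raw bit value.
+0x22: 2d 99 ⇒ word 0x2d99 (big)
  op=0x2d99>>10=0xb ⇒ sbi (RI)
  rd@[9:7]=0x3 ⇒ d
  imm@[6:0]=0x19 ⇒ #25

#25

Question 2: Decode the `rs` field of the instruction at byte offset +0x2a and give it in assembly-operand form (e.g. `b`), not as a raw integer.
@+2a  big-endian(f1 70) = 0xf170
  opcode bits[15:10]=0x3c: eor/RR
  rd: (w>>7)&0x7=0x2 → c
  rs: (w>>4)&0x7=0x7 → m

m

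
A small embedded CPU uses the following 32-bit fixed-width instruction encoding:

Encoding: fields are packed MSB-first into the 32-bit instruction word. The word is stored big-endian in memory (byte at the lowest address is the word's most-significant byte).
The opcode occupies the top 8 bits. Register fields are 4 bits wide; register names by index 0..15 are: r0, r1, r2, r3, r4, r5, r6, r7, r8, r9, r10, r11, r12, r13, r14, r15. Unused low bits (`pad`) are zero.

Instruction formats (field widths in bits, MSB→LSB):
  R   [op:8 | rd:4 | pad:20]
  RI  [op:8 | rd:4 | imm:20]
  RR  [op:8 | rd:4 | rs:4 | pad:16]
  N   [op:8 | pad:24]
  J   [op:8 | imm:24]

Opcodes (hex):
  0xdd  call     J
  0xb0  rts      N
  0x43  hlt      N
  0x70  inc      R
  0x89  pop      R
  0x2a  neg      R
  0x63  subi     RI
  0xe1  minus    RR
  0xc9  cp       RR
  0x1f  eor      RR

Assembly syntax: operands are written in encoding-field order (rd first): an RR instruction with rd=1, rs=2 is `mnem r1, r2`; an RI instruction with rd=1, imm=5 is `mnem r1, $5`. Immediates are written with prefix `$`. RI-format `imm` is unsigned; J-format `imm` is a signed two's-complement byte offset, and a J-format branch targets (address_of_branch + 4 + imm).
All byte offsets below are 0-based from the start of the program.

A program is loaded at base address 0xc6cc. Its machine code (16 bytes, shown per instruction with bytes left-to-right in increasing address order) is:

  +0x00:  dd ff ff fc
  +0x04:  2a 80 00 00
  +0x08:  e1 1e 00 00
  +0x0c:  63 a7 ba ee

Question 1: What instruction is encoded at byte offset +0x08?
minus r1, r14

@+08  big-endian(e1 1e 00 00) = 0xe11e0000
  op=0xe11e0000>>24=0xe1 ⇒ minus (RR)
  rd: (w>>20)&0xf=0x1 → r1
  rs: (w>>16)&0xf=0xe → r14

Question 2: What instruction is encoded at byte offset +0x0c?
off 0x0c: read 63 a7 ba ee as big → 0x63a7baee
  opcode bits[31:24]=0x63: subi/RI
  rd: (w>>20)&0xf=0xa → r10
  imm: (w>>0)&0xfffff=0x7baee → $506606

subi r10, $506606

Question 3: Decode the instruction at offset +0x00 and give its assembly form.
@+00  big-endian(dd ff ff fc) = 0xddfffffc
  opcode bits[31:24]=0xdd: call/J
  [23:0] imm=16777212 (s24→-4) = $-4

call $-4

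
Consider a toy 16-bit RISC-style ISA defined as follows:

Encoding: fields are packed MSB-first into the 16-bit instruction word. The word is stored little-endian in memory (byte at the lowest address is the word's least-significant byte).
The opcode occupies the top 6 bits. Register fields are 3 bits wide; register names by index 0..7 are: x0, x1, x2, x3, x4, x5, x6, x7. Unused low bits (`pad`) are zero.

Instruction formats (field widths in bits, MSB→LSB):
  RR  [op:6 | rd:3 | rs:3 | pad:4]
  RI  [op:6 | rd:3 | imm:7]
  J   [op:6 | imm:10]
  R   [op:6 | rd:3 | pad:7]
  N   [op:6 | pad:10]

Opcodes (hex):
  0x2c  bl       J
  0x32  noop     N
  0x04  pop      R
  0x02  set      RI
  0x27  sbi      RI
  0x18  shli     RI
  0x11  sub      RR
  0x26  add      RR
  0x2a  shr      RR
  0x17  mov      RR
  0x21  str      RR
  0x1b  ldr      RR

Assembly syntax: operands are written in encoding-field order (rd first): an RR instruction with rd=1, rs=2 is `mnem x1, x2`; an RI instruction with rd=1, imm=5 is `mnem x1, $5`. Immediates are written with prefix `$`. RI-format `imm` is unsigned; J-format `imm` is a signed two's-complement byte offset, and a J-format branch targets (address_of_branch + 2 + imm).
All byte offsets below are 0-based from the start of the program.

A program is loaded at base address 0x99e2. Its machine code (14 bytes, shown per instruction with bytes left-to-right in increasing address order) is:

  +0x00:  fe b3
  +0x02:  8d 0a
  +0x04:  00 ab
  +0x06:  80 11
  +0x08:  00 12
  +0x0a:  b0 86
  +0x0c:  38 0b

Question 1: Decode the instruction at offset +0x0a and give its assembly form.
off 0x0a: read b0 86 as little → 0x86b0
  opcode bits[15:10]=0x21: str/RR
  [9:7] rd=5 = x5
  [6:4] rs=3 = x3

str x5, x3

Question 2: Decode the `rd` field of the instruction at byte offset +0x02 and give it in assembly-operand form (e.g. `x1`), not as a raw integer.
[02] 8d 0a → 0x0a8d
  op=0x0a8d>>10=0x2 ⇒ set (RI)
  [9:7] rd=5 = x5
  [6:0] imm=13 = $13

x5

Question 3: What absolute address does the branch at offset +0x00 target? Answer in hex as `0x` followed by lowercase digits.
[00] fe b3 → 0xb3fe
  opcode bits[15:10]=0x2c: bl/J
  [9:0] imm=1022 (s10→-2) = $-2
  target = base 0x99e2 + off 0x00 + 2 + imm -2 = 0x99e2

0x99e2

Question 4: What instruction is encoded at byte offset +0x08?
pop x4

off 0x08: read 00 12 as little → 0x1200
  top 6b → 0x4 → pop [R]
  rd: (w>>7)&0x7=0x4 → x4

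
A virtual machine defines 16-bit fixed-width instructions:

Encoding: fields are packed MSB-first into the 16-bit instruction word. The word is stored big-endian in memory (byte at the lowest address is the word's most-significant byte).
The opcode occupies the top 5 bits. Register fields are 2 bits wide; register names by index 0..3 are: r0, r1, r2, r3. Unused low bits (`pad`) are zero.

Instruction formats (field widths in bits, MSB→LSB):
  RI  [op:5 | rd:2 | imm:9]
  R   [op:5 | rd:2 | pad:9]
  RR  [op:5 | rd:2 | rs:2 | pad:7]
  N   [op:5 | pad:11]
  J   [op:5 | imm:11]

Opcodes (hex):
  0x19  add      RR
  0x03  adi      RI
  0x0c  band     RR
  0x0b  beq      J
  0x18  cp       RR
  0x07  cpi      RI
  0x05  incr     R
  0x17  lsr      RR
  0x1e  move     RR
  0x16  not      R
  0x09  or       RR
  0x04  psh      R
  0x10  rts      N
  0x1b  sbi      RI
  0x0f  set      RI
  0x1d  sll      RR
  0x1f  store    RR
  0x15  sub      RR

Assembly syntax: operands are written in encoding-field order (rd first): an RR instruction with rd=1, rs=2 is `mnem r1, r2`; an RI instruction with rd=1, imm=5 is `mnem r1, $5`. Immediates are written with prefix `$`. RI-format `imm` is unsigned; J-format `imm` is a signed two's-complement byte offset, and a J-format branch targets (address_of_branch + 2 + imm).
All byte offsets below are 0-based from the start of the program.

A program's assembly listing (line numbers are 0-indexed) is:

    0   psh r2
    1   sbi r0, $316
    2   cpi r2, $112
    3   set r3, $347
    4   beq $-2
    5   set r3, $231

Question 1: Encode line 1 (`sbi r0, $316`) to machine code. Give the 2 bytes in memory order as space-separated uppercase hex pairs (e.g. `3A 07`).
1. sbi fields op=0x1b:5|rd=0:2|imm=316:9 → word d93ch → d9 3c

D9 3C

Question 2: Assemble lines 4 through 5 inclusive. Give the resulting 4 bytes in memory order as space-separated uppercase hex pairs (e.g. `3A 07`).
line 4 (beq): pack op=0xb:5|imm=-2:11 = 0x5ffe; big→ 5f fe
line 5 (set): pack op=0xf:5|rd=3:2|imm=231:9 = 0x7ee7; big→ 7e e7

5F FE 7E E7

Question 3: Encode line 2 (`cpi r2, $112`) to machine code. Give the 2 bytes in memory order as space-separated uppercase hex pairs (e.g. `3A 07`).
line 2 (cpi): pack op=0x7:5|rd=2:2|imm=112:9 = 0x3c70; big→ 3c 70

3C 70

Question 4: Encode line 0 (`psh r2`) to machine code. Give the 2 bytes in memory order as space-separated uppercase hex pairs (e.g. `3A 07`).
L0: psh op=0x4:5|rd=2:2|pad=0:9 ⇒ 0x2400 ⇒ big 24 00

24 00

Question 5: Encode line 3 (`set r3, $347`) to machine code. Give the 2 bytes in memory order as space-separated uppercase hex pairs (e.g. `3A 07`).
3. set fields op=0xf:5|rd=3:2|imm=347:9 → word 7f5bh → 7f 5b

7F 5B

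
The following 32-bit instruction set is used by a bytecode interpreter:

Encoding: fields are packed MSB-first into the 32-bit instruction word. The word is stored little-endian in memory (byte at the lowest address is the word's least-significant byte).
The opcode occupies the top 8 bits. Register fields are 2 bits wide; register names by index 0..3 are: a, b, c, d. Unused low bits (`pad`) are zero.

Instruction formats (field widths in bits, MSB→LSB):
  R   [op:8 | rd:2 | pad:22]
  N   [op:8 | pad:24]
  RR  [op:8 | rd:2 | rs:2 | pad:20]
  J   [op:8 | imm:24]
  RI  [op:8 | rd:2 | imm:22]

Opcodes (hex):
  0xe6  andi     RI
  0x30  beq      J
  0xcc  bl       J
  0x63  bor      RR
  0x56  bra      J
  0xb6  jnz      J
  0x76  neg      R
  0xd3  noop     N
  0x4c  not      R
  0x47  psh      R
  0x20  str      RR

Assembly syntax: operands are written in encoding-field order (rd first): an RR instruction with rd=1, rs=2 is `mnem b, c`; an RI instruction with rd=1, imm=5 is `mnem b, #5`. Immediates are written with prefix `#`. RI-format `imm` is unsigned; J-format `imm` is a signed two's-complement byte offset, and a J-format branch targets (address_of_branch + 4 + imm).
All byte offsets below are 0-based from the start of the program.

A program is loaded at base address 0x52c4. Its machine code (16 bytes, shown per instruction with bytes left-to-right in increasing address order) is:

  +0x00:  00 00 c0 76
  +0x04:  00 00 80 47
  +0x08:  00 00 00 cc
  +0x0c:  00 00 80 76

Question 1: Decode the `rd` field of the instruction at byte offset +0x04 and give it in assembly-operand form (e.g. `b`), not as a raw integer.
c

[04] 00 00 80 47 → 0x47800000
  op=0x47800000>>24=0x47 ⇒ psh (R)
  rd@[23:22]=0x2 ⇒ c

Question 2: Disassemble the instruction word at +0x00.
+0x00: 00 00 c0 76 ⇒ word 0x76c00000 (little)
  op=0x76c00000>>24=0x76 ⇒ neg (R)
  rd@[23:22]=0x3 ⇒ d

neg d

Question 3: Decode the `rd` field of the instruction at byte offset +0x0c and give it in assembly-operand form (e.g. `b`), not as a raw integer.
c

+0x0c: 00 00 80 76 ⇒ word 0x76800000 (little)
  top 8b → 0x76 → neg [R]
  rd: (w>>22)&0x3=0x2 → c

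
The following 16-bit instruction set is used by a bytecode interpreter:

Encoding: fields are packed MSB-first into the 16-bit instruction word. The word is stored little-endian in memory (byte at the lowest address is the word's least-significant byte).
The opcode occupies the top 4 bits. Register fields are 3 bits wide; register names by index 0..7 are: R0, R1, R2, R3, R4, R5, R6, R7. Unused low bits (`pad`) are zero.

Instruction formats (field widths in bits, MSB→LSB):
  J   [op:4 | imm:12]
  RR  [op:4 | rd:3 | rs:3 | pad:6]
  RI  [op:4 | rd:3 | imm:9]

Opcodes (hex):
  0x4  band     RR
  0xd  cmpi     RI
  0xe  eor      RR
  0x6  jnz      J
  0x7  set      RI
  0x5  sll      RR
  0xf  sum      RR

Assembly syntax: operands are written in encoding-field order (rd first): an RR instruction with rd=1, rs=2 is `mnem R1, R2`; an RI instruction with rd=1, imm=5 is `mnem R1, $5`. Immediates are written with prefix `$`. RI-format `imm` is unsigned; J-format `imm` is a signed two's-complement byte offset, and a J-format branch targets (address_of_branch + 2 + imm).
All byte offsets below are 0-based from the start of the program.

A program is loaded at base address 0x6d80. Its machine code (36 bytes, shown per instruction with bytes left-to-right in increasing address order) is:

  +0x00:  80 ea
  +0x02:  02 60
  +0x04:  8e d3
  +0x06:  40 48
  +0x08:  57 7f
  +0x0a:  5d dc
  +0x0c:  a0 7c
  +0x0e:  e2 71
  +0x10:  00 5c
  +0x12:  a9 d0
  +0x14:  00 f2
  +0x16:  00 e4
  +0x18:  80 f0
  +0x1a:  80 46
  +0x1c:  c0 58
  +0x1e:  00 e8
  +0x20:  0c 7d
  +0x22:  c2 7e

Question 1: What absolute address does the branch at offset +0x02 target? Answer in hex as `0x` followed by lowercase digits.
0x6d86

[02] 02 60 → 0x6002
  top 4b → 0x6 → jnz [J]
  imm@[11:0]=0x2 ⇒ $2
  target = base 0x6d80 + off 0x02 + 2 + imm 2 = 0x6d86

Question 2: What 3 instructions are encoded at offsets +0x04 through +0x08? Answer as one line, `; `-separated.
cmpi R1, $398; band R4, R1; set R7, $343

[04] 8e d3 → 0xd38e
  op=0xd38e>>12=0xd ⇒ cmpi (RI)
  [11:9] rd=1 = R1
  [8:0] imm=398 = $398
[06] 40 48 → 0x4840
  op=0x4840>>12=0x4 ⇒ band (RR)
  [11:9] rd=4 = R4
  [8:6] rs=1 = R1
[08] 57 7f → 0x7f57
  op=0x7f57>>12=0x7 ⇒ set (RI)
  [11:9] rd=7 = R7
  [8:0] imm=343 = $343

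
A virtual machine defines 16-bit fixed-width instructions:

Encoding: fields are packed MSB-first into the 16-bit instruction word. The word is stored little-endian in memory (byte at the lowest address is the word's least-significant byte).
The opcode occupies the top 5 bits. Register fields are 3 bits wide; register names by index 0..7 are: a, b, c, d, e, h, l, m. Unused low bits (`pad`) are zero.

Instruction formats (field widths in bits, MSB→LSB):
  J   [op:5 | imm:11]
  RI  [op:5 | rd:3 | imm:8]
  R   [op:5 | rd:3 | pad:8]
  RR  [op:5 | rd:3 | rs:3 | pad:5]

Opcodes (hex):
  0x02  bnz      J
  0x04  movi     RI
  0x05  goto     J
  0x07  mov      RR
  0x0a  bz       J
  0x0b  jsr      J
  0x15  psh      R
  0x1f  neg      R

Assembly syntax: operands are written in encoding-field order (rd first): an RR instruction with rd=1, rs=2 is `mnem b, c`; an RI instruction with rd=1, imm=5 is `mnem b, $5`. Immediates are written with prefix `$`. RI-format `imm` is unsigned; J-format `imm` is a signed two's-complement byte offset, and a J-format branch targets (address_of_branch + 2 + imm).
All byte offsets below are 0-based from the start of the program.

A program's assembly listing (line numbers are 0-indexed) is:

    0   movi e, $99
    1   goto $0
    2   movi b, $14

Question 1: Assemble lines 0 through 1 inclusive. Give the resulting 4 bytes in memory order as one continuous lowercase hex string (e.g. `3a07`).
63240028

0. movi fields op=0x4:5|rd=4:3|imm=99:8 → word 2463h → 63 24
1. goto fields op=0x5:5|imm=0:11 → word 2800h → 00 28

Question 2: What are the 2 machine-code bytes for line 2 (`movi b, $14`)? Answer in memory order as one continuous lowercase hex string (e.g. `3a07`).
line 2 (movi): pack op=0x4:5|rd=1:3|imm=14:8 = 0x210e; little→ 0e 21

0e21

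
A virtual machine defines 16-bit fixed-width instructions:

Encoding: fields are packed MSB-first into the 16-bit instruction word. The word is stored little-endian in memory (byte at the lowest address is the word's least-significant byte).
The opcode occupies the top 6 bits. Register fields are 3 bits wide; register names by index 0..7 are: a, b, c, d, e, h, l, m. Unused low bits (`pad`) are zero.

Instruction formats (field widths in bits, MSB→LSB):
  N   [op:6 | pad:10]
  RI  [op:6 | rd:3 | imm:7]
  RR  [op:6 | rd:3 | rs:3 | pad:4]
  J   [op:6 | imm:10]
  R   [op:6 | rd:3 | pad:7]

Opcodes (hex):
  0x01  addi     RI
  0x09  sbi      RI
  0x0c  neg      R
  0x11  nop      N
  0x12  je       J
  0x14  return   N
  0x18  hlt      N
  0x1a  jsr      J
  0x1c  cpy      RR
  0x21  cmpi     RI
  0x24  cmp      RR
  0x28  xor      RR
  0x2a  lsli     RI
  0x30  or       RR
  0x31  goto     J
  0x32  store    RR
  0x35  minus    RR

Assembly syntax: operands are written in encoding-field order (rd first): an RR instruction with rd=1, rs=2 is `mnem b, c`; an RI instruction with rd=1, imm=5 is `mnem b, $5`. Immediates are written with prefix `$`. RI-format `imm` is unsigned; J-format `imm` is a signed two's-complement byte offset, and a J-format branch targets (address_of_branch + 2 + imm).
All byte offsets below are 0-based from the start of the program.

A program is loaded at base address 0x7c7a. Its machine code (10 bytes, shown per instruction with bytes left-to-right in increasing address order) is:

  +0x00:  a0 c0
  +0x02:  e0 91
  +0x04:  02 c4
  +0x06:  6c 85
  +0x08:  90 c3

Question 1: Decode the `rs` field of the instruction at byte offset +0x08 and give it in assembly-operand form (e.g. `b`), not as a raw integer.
b

@+08  little-endian(90 c3) = 0xc390
  op=0xc390>>10=0x30 ⇒ or (RR)
  rd: (w>>7)&0x7=0x7 → m
  rs: (w>>4)&0x7=0x1 → b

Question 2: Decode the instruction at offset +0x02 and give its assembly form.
cmp d, l

off 0x02: read e0 91 as little → 0x91e0
  op=0x91e0>>10=0x24 ⇒ cmp (RR)
  rd@[9:7]=0x3 ⇒ d
  rs@[6:4]=0x6 ⇒ l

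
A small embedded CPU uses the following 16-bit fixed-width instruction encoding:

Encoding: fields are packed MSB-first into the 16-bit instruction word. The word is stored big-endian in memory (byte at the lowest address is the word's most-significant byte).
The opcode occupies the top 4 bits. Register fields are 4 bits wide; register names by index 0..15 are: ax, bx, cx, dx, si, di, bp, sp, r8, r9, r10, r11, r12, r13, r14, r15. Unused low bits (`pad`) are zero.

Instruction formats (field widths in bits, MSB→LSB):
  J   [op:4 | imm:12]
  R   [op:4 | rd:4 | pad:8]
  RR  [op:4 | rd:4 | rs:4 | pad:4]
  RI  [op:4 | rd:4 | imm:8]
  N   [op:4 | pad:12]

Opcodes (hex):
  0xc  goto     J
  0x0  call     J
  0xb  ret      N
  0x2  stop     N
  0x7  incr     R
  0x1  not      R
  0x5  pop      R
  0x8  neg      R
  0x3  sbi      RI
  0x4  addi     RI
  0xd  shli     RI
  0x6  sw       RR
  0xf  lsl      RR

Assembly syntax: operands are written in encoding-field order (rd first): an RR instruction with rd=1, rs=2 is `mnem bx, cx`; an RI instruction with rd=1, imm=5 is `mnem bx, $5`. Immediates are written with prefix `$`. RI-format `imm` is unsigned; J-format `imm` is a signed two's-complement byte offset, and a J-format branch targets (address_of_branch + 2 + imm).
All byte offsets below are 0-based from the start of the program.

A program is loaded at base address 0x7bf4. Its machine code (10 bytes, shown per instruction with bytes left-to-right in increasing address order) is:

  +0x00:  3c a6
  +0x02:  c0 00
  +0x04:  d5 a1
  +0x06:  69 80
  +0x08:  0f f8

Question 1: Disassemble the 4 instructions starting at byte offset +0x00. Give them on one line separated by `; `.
sbi r12, $166; goto $0; shli di, $161; sw r9, r8

+0x00: 3c a6 ⇒ word 0x3ca6 (big)
  op=0x3ca6>>12=0x3 ⇒ sbi (RI)
  [11:8] rd=12 = r12
  [7:0] imm=166 = $166
+0x02: c0 00 ⇒ word 0xc000 (big)
  op=0xc000>>12=0xc ⇒ goto (J)
  [11:0] imm=0 = $0
+0x04: d5 a1 ⇒ word 0xd5a1 (big)
  op=0xd5a1>>12=0xd ⇒ shli (RI)
  [11:8] rd=5 = di
  [7:0] imm=161 = $161
+0x06: 69 80 ⇒ word 0x6980 (big)
  op=0x6980>>12=0x6 ⇒ sw (RR)
  [11:8] rd=9 = r9
  [7:4] rs=8 = r8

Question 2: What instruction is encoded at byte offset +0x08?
[08] 0f f8 → 0x0ff8
  op=0x0ff8>>12=0x0 ⇒ call (J)
  imm: (w>>0)&0xfff=0xff8 (s12→-8) → $-8

call $-8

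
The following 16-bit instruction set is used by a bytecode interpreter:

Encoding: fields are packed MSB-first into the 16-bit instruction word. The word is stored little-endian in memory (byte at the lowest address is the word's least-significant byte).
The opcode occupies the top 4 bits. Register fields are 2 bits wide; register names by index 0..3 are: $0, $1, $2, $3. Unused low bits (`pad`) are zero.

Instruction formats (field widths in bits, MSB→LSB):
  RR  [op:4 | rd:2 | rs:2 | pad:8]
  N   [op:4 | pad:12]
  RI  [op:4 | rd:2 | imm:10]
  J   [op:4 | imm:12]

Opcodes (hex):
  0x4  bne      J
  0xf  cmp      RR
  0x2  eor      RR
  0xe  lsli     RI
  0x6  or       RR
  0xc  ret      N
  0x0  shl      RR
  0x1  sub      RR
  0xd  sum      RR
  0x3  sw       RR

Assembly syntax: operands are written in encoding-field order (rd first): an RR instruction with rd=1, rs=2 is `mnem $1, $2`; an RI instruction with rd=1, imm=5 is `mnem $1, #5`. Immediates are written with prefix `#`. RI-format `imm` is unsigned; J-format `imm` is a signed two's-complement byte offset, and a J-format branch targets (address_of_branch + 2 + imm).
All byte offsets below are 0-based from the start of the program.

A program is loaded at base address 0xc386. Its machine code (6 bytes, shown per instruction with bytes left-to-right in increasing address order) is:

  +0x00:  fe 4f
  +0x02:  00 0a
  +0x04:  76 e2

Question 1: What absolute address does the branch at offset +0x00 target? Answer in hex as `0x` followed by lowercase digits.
off 0x00: read fe 4f as little → 0x4ffe
  top 4b → 0x4 → bne [J]
  [11:0] imm=4094 (s12→-2) = #-2
  target = base 0xc386 + off 0x00 + 2 + imm -2 = 0xc386

0xc386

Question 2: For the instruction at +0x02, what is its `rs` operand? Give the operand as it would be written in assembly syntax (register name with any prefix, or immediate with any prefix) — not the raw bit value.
$2

+0x02: 00 0a ⇒ word 0x0a00 (little)
  op=0x0a00>>12=0x0 ⇒ shl (RR)
  rd: (w>>10)&0x3=0x2 → $2
  rs: (w>>8)&0x3=0x2 → $2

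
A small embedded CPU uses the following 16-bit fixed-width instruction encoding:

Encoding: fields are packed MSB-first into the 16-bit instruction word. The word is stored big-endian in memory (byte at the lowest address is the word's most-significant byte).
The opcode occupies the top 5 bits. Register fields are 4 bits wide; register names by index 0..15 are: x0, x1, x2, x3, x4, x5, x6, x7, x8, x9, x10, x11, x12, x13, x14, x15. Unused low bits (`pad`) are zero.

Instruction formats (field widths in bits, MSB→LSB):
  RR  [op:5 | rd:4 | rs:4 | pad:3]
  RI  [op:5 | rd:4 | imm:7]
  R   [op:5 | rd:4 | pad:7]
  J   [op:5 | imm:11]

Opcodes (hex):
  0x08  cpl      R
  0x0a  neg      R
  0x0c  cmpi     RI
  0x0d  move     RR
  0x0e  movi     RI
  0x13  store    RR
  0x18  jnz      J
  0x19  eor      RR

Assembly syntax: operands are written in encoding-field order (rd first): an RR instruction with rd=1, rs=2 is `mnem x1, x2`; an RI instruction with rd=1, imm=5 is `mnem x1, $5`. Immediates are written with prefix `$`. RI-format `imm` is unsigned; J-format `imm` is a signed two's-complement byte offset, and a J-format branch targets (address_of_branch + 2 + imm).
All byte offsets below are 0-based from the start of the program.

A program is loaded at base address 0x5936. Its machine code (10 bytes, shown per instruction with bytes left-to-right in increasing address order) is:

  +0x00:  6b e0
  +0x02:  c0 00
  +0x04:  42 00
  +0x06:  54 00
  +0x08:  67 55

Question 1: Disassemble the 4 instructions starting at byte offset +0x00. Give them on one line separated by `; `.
@+00  big-endian(6b e0) = 0x6be0
  top 5b → 0xd → move [RR]
  rd@[10:7]=0x7 ⇒ x7
  rs@[6:3]=0xc ⇒ x12
@+02  big-endian(c0 00) = 0xc000
  top 5b → 0x18 → jnz [J]
  imm@[10:0]=0x0 ⇒ $0
@+04  big-endian(42 00) = 0x4200
  top 5b → 0x8 → cpl [R]
  rd@[10:7]=0x4 ⇒ x4
@+06  big-endian(54 00) = 0x5400
  top 5b → 0xa → neg [R]
  rd@[10:7]=0x8 ⇒ x8

move x7, x12; jnz $0; cpl x4; neg x8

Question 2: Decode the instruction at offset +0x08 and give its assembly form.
off 0x08: read 67 55 as big → 0x6755
  op=0x6755>>11=0xc ⇒ cmpi (RI)
  [10:7] rd=14 = x14
  [6:0] imm=85 = $85

cmpi x14, $85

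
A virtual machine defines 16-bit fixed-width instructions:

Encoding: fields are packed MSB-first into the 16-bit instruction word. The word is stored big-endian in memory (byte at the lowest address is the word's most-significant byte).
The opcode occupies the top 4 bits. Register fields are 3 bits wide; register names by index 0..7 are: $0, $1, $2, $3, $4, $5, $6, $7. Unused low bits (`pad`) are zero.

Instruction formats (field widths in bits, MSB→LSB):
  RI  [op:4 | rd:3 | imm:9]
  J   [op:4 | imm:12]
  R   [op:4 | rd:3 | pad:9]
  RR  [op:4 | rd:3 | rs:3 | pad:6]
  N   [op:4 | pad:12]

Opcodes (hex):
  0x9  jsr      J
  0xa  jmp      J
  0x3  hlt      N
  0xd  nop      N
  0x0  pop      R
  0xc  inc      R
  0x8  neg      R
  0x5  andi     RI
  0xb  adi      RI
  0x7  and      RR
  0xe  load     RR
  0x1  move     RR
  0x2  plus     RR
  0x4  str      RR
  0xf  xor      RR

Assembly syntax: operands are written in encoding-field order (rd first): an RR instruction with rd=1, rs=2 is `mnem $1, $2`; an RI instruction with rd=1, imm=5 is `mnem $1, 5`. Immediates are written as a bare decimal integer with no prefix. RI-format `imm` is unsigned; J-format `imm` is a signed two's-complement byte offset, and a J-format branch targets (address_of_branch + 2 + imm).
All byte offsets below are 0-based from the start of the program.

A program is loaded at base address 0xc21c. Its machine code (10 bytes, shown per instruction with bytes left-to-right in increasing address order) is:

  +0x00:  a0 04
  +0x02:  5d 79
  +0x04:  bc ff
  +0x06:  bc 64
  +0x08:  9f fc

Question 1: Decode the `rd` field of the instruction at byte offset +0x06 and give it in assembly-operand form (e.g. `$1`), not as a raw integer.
@+06  big-endian(bc 64) = 0xbc64
  op=0xbc64>>12=0xb ⇒ adi (RI)
  [11:9] rd=6 = $6
  [8:0] imm=100 = 100

$6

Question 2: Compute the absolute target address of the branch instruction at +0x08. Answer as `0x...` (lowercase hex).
@+08  big-endian(9f fc) = 0x9ffc
  opcode bits[15:12]=0x9: jsr/J
  imm@[11:0]=0xffc (s12→-4) ⇒ -4
  target = base 0xc21c + off 0x08 + 2 + imm -4 = 0xc222

0xc222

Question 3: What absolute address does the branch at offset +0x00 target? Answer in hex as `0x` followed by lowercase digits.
[00] a0 04 → 0xa004
  top 4b → 0xa → jmp [J]
  [11:0] imm=4 = 4
  target = base 0xc21c + off 0x00 + 2 + imm 4 = 0xc222

0xc222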